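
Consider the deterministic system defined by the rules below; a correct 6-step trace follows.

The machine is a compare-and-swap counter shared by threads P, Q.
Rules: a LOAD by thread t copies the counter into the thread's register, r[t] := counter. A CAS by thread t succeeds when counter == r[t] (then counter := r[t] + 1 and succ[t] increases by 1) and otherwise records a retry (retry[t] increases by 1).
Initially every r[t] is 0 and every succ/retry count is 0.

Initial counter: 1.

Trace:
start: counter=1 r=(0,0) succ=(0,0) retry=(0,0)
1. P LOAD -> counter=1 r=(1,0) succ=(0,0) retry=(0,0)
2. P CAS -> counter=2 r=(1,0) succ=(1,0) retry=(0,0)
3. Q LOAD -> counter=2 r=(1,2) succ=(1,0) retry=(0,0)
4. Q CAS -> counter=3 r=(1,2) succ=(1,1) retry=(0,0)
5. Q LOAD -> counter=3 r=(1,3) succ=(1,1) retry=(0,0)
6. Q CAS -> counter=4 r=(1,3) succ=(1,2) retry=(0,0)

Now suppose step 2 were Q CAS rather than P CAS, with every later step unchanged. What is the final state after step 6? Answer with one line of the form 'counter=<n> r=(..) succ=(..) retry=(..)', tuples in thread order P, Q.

(re-executing from step 2 with the substitution; state before step 2: counter=1 r=(1,0) succ=(0,0) retry=(0,0))
2. Q CAS -> counter=1 r=(1,0) succ=(0,0) retry=(0,1)
3. Q LOAD -> counter=1 r=(1,1) succ=(0,0) retry=(0,1)
4. Q CAS -> counter=2 r=(1,1) succ=(0,1) retry=(0,1)
5. Q LOAD -> counter=2 r=(1,2) succ=(0,1) retry=(0,1)
6. Q CAS -> counter=3 r=(1,2) succ=(0,2) retry=(0,1)

counter=3 r=(1,2) succ=(0,2) retry=(0,1)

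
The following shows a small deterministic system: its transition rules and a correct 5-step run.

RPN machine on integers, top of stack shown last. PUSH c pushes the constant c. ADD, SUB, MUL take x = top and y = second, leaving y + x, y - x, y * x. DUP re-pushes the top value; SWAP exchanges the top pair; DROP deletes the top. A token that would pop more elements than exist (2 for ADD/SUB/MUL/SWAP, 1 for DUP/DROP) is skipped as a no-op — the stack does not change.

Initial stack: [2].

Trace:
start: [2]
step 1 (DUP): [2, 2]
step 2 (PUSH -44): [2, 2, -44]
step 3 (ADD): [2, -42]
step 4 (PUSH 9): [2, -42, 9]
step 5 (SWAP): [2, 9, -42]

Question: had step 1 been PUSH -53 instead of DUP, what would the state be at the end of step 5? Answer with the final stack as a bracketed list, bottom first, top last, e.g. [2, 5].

(re-executing from step 1 with the substitution; state before step 1: [2])
step 1 (PUSH -53): [2, -53]
step 2 (PUSH -44): [2, -53, -44]
step 3 (ADD): [2, -97]
step 4 (PUSH 9): [2, -97, 9]
step 5 (SWAP): [2, 9, -97]

[2, 9, -97]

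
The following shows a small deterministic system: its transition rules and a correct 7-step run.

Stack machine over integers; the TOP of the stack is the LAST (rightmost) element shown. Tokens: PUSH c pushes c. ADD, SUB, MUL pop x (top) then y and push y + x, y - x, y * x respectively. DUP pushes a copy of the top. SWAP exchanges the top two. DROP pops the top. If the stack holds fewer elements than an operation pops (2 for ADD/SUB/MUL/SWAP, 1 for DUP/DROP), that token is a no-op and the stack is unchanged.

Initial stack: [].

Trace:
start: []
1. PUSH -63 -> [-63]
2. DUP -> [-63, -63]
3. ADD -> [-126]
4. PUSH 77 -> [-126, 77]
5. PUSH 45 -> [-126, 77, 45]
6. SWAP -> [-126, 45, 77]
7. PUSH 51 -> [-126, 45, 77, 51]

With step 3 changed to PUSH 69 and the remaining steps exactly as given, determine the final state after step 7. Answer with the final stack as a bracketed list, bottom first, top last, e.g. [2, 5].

[-63, -63, 69, 45, 77, 51]

(re-executing from step 3 with the substitution; state before step 3: [-63, -63])
3. PUSH 69 -> [-63, -63, 69]
4. PUSH 77 -> [-63, -63, 69, 77]
5. PUSH 45 -> [-63, -63, 69, 77, 45]
6. SWAP -> [-63, -63, 69, 45, 77]
7. PUSH 51 -> [-63, -63, 69, 45, 77, 51]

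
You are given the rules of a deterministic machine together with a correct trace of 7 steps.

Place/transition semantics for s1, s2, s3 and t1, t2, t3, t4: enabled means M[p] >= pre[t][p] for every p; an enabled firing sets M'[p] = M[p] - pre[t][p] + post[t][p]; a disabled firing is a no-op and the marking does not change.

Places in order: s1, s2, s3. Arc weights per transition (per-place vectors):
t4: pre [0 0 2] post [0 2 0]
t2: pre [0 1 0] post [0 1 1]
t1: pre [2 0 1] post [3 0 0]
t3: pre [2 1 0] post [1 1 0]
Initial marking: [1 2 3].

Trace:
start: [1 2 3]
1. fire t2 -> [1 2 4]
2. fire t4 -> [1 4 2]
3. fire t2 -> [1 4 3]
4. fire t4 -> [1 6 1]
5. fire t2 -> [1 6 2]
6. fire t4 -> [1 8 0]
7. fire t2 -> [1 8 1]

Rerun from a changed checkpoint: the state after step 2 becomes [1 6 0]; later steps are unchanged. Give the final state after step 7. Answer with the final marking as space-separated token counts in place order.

state after step 2 := [1 6 0]
3. fire t2 -> [1 6 1]
4. fire t4 -> [1 6 1]
5. fire t2 -> [1 6 2]
6. fire t4 -> [1 8 0]
7. fire t2 -> [1 8 1]

1 8 1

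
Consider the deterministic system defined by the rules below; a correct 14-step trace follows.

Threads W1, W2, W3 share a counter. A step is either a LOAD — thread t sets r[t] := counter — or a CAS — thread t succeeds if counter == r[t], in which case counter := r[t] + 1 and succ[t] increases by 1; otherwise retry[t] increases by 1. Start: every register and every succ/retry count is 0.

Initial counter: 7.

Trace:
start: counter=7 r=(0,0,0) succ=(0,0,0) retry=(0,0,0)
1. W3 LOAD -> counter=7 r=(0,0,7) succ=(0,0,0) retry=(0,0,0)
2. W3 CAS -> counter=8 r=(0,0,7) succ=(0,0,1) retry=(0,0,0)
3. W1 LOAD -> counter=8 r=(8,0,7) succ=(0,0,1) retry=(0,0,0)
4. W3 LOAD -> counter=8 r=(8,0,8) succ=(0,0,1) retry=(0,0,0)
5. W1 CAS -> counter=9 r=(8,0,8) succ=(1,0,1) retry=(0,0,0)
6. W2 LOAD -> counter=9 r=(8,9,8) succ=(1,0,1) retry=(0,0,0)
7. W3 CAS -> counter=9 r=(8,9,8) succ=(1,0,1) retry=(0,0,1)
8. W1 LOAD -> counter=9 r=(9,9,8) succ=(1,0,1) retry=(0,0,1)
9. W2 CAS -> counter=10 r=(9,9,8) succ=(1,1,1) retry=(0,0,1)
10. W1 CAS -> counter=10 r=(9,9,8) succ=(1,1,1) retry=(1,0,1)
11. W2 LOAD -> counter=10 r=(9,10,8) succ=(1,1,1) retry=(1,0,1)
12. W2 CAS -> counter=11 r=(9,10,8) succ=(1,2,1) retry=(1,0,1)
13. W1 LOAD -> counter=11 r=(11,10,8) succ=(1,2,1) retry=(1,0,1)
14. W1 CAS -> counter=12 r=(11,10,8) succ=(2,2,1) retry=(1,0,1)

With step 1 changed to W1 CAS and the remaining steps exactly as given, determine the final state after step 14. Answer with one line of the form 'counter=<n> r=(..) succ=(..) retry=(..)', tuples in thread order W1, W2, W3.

counter=11 r=(10,9,7) succ=(2,2,0) retry=(2,0,2)

(re-executing from step 1 with the substitution; state before step 1: counter=7 r=(0,0,0) succ=(0,0,0) retry=(0,0,0))
1. W1 CAS -> counter=7 r=(0,0,0) succ=(0,0,0) retry=(1,0,0)
2. W3 CAS -> counter=7 r=(0,0,0) succ=(0,0,0) retry=(1,0,1)
3. W1 LOAD -> counter=7 r=(7,0,0) succ=(0,0,0) retry=(1,0,1)
4. W3 LOAD -> counter=7 r=(7,0,7) succ=(0,0,0) retry=(1,0,1)
5. W1 CAS -> counter=8 r=(7,0,7) succ=(1,0,0) retry=(1,0,1)
6. W2 LOAD -> counter=8 r=(7,8,7) succ=(1,0,0) retry=(1,0,1)
7. W3 CAS -> counter=8 r=(7,8,7) succ=(1,0,0) retry=(1,0,2)
8. W1 LOAD -> counter=8 r=(8,8,7) succ=(1,0,0) retry=(1,0,2)
9. W2 CAS -> counter=9 r=(8,8,7) succ=(1,1,0) retry=(1,0,2)
10. W1 CAS -> counter=9 r=(8,8,7) succ=(1,1,0) retry=(2,0,2)
11. W2 LOAD -> counter=9 r=(8,9,7) succ=(1,1,0) retry=(2,0,2)
12. W2 CAS -> counter=10 r=(8,9,7) succ=(1,2,0) retry=(2,0,2)
13. W1 LOAD -> counter=10 r=(10,9,7) succ=(1,2,0) retry=(2,0,2)
14. W1 CAS -> counter=11 r=(10,9,7) succ=(2,2,0) retry=(2,0,2)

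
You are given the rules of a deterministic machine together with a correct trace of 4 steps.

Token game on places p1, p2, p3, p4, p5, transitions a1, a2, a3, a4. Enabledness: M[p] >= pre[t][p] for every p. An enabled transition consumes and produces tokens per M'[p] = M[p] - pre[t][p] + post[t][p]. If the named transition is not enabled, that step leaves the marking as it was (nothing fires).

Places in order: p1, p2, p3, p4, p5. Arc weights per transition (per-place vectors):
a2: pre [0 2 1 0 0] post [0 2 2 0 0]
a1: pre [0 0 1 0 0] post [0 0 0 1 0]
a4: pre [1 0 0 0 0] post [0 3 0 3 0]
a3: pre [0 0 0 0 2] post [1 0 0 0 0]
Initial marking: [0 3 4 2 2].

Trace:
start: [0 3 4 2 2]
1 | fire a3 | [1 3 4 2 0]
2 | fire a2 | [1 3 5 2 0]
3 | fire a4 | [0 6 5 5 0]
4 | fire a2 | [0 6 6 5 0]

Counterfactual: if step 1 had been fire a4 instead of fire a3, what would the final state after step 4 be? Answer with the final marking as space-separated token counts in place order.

0 3 6 2 2

(re-executing from step 1 with the substitution; state before step 1: [0 3 4 2 2])
1 | fire a4 | [0 3 4 2 2]
2 | fire a2 | [0 3 5 2 2]
3 | fire a4 | [0 3 5 2 2]
4 | fire a2 | [0 3 6 2 2]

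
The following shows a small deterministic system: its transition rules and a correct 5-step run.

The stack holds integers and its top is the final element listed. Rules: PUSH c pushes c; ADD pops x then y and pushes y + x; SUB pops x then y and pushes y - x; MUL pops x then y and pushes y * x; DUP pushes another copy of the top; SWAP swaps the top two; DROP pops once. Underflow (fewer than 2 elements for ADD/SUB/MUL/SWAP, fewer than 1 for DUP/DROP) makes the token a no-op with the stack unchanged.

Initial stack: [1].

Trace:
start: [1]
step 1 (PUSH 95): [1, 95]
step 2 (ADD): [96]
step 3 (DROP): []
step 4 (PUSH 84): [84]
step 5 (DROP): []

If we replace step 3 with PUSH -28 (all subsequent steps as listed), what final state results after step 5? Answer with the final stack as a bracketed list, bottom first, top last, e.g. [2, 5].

[96, -28]

(re-executing from step 3 with the substitution; state before step 3: [96])
step 3 (PUSH -28): [96, -28]
step 4 (PUSH 84): [96, -28, 84]
step 5 (DROP): [96, -28]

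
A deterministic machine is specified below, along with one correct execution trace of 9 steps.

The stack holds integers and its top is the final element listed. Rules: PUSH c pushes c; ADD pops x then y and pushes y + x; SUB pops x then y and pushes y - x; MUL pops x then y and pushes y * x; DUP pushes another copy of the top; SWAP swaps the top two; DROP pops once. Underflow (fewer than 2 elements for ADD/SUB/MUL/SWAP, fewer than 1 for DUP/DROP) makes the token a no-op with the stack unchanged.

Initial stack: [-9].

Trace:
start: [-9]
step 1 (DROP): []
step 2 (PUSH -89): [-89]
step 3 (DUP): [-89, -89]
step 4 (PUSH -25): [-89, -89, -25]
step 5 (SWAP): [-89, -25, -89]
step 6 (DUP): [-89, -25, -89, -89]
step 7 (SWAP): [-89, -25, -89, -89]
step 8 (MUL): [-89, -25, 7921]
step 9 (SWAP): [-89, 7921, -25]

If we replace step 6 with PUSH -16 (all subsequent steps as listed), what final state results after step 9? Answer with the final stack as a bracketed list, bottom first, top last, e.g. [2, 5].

[-89, 1424, -25]

(re-executing from step 6 with the substitution; state before step 6: [-89, -25, -89])
step 6 (PUSH -16): [-89, -25, -89, -16]
step 7 (SWAP): [-89, -25, -16, -89]
step 8 (MUL): [-89, -25, 1424]
step 9 (SWAP): [-89, 1424, -25]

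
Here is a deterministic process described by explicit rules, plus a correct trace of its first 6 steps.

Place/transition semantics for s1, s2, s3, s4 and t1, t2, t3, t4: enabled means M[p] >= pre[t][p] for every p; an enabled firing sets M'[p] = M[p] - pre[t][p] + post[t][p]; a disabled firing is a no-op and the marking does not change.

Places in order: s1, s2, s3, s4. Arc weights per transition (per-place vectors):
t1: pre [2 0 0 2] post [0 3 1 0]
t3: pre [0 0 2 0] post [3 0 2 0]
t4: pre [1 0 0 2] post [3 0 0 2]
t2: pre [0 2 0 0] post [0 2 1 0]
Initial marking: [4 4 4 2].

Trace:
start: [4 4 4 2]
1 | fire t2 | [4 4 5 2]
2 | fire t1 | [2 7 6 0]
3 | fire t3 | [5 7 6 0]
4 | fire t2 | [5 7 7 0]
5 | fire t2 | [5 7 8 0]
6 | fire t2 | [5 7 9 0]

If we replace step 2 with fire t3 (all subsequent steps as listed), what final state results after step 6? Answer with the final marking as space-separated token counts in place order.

10 4 8 2

(re-executing from step 2 with the substitution; state before step 2: [4 4 5 2])
2 | fire t3 | [7 4 5 2]
3 | fire t3 | [10 4 5 2]
4 | fire t2 | [10 4 6 2]
5 | fire t2 | [10 4 7 2]
6 | fire t2 | [10 4 8 2]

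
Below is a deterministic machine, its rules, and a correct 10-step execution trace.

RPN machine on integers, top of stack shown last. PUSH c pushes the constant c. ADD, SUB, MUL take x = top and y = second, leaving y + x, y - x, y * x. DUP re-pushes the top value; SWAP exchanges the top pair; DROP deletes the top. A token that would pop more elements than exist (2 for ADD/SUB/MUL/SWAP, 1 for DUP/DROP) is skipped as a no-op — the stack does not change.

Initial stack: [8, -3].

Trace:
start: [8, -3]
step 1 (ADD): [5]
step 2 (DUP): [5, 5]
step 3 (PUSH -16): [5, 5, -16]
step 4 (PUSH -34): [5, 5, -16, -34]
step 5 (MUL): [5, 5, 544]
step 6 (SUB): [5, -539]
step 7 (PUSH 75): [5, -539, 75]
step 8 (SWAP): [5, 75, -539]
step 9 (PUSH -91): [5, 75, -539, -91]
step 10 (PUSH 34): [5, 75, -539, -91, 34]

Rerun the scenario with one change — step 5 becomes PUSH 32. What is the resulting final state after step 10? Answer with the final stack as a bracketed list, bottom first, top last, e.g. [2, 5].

(re-executing from step 5 with the substitution; state before step 5: [5, 5, -16, -34])
step 5 (PUSH 32): [5, 5, -16, -34, 32]
step 6 (SUB): [5, 5, -16, -66]
step 7 (PUSH 75): [5, 5, -16, -66, 75]
step 8 (SWAP): [5, 5, -16, 75, -66]
step 9 (PUSH -91): [5, 5, -16, 75, -66, -91]
step 10 (PUSH 34): [5, 5, -16, 75, -66, -91, 34]

[5, 5, -16, 75, -66, -91, 34]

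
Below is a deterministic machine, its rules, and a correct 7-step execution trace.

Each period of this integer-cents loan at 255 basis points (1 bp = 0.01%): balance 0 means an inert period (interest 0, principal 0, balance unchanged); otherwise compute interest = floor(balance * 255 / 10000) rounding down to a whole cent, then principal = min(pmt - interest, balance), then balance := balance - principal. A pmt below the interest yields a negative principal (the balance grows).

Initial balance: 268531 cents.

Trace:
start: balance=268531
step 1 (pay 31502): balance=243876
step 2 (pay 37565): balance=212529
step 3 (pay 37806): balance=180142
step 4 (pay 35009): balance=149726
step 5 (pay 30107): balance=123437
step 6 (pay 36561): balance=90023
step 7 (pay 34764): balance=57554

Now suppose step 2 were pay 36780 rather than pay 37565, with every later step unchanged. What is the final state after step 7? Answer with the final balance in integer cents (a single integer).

(re-executing from step 2 with the substitution; state before step 2: balance=243876)
step 2 (pay 36780): balance=213314
step 3 (pay 37806): balance=180947
step 4 (pay 35009): balance=150552
step 5 (pay 30107): balance=124284
step 6 (pay 36561): balance=90892
step 7 (pay 34764): balance=58445

58445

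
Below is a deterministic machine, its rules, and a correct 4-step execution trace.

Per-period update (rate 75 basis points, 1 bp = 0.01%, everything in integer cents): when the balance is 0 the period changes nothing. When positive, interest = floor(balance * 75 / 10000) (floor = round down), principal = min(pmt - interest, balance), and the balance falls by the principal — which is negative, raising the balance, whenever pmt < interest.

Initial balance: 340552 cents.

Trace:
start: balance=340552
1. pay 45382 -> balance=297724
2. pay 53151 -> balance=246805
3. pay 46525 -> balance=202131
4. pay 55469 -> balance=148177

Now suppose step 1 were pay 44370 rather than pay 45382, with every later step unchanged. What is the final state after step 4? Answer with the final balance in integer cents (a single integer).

(re-executing from step 1 with the substitution; state before step 1: balance=340552)
1. pay 44370 -> balance=298736
2. pay 53151 -> balance=247825
3. pay 46525 -> balance=203158
4. pay 55469 -> balance=149212

149212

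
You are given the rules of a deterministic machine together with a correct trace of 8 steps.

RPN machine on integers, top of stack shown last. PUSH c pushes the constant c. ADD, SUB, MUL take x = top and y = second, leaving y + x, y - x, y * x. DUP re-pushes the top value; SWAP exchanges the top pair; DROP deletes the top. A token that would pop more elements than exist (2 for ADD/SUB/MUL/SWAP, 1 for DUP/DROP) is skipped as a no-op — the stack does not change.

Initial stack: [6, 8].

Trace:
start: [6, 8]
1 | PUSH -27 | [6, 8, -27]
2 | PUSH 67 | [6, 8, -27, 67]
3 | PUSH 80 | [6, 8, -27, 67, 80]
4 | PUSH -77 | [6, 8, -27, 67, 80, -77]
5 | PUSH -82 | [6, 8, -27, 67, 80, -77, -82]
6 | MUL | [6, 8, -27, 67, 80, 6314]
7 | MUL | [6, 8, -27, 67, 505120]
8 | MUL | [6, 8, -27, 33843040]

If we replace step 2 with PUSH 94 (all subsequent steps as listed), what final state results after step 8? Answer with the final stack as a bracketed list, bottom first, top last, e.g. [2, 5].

(re-executing from step 2 with the substitution; state before step 2: [6, 8, -27])
2 | PUSH 94 | [6, 8, -27, 94]
3 | PUSH 80 | [6, 8, -27, 94, 80]
4 | PUSH -77 | [6, 8, -27, 94, 80, -77]
5 | PUSH -82 | [6, 8, -27, 94, 80, -77, -82]
6 | MUL | [6, 8, -27, 94, 80, 6314]
7 | MUL | [6, 8, -27, 94, 505120]
8 | MUL | [6, 8, -27, 47481280]

[6, 8, -27, 47481280]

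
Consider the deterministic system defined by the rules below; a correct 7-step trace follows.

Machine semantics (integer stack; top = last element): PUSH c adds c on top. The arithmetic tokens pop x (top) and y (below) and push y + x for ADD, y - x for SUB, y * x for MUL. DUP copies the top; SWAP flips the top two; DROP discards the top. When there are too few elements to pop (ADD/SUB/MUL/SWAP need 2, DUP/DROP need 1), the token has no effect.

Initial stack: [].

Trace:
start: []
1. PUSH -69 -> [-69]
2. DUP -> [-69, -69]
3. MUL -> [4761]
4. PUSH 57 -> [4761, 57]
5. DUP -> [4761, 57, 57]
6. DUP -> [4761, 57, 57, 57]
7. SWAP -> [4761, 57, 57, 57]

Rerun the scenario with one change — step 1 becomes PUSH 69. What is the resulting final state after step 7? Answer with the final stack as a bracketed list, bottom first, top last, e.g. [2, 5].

[4761, 57, 57, 57]

(re-executing from step 1 with the substitution; state before step 1: [])
1. PUSH 69 -> [69]
2. DUP -> [69, 69]
3. MUL -> [4761]
4. PUSH 57 -> [4761, 57]
5. DUP -> [4761, 57, 57]
6. DUP -> [4761, 57, 57, 57]
7. SWAP -> [4761, 57, 57, 57]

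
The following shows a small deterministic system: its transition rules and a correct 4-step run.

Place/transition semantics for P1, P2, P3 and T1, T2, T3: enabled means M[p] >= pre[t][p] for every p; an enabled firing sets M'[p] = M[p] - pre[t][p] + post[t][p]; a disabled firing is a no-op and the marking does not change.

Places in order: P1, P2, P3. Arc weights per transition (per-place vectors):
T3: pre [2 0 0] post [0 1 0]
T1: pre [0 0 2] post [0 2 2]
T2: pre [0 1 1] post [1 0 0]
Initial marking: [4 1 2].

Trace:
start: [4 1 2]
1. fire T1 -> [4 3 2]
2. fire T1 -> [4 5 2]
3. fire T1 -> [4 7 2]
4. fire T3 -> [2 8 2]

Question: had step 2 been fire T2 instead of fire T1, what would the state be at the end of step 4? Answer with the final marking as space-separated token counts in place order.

(re-executing from step 2 with the substitution; state before step 2: [4 3 2])
2. fire T2 -> [5 2 1]
3. fire T1 -> [5 2 1]
4. fire T3 -> [3 3 1]

3 3 1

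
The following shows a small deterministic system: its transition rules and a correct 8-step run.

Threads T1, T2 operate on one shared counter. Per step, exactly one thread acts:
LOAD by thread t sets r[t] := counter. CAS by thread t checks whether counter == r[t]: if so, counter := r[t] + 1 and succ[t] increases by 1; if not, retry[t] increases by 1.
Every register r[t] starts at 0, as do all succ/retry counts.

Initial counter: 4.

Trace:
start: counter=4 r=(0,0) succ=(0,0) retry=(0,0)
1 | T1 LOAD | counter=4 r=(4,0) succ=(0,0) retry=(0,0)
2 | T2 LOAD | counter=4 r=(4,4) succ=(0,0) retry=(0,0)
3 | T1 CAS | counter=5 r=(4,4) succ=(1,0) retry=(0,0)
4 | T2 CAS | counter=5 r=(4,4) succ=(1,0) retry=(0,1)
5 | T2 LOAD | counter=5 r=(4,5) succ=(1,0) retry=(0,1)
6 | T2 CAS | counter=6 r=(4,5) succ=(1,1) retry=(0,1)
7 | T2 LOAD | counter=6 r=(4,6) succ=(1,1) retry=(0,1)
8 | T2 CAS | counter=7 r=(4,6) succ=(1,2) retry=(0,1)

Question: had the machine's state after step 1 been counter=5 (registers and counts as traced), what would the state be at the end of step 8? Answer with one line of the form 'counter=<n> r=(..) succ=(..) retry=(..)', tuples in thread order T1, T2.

counter=8 r=(4,7) succ=(0,3) retry=(1,0)

state after step 1 := counter=5 r=(4,0) succ=(0,0) retry=(0,0)
2 | T2 LOAD | counter=5 r=(4,5) succ=(0,0) retry=(0,0)
3 | T1 CAS | counter=5 r=(4,5) succ=(0,0) retry=(1,0)
4 | T2 CAS | counter=6 r=(4,5) succ=(0,1) retry=(1,0)
5 | T2 LOAD | counter=6 r=(4,6) succ=(0,1) retry=(1,0)
6 | T2 CAS | counter=7 r=(4,6) succ=(0,2) retry=(1,0)
7 | T2 LOAD | counter=7 r=(4,7) succ=(0,2) retry=(1,0)
8 | T2 CAS | counter=8 r=(4,7) succ=(0,3) retry=(1,0)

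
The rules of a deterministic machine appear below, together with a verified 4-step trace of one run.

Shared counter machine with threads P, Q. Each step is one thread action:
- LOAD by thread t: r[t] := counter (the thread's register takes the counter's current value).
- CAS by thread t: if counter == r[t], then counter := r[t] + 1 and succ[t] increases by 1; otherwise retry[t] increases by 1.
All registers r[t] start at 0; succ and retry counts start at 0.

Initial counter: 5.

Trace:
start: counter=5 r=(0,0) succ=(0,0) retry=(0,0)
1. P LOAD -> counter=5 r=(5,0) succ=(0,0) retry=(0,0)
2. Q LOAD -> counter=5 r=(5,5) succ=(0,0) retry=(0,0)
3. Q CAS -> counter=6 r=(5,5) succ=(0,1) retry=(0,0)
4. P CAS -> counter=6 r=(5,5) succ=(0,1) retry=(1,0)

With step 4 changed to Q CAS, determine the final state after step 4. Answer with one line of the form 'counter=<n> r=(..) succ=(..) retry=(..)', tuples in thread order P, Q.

(re-executing from step 4 with the substitution; state before step 4: counter=6 r=(5,5) succ=(0,1) retry=(0,0))
4. Q CAS -> counter=6 r=(5,5) succ=(0,1) retry=(0,1)

counter=6 r=(5,5) succ=(0,1) retry=(0,1)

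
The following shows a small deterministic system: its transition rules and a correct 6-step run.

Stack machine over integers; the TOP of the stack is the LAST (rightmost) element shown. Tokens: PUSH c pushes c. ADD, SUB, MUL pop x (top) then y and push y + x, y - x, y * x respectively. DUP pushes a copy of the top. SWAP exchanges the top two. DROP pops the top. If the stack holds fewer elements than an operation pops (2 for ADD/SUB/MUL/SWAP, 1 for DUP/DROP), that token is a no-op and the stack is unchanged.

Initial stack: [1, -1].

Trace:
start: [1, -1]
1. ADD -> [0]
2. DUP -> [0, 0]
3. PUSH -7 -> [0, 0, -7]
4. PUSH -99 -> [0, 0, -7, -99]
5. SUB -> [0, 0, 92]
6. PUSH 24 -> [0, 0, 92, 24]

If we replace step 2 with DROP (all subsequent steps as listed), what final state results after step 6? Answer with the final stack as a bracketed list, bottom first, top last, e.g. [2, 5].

[92, 24]

(re-executing from step 2 with the substitution; state before step 2: [0])
2. DROP -> []
3. PUSH -7 -> [-7]
4. PUSH -99 -> [-7, -99]
5. SUB -> [92]
6. PUSH 24 -> [92, 24]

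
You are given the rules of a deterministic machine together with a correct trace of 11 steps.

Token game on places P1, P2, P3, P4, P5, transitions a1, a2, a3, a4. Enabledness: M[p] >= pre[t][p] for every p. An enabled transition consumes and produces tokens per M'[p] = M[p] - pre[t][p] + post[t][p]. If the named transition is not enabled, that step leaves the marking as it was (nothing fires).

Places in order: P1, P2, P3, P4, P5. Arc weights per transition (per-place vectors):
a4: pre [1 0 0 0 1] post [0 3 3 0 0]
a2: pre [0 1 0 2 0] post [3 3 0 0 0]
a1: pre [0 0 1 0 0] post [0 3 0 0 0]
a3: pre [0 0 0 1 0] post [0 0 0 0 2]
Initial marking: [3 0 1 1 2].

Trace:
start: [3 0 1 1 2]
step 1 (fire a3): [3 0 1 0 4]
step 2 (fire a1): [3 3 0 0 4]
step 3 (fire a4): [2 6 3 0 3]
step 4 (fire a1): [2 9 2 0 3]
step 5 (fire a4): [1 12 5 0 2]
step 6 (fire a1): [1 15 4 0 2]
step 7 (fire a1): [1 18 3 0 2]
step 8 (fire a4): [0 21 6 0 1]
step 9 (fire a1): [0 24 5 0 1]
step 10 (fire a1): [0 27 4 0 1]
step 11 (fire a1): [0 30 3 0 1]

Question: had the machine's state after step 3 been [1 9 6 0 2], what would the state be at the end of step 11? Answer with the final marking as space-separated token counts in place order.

0 30 3 0 1

state after step 3 := [1 9 6 0 2]
step 4 (fire a1): [1 12 5 0 2]
step 5 (fire a4): [0 15 8 0 1]
step 6 (fire a1): [0 18 7 0 1]
step 7 (fire a1): [0 21 6 0 1]
step 8 (fire a4): [0 21 6 0 1]
step 9 (fire a1): [0 24 5 0 1]
step 10 (fire a1): [0 27 4 0 1]
step 11 (fire a1): [0 30 3 0 1]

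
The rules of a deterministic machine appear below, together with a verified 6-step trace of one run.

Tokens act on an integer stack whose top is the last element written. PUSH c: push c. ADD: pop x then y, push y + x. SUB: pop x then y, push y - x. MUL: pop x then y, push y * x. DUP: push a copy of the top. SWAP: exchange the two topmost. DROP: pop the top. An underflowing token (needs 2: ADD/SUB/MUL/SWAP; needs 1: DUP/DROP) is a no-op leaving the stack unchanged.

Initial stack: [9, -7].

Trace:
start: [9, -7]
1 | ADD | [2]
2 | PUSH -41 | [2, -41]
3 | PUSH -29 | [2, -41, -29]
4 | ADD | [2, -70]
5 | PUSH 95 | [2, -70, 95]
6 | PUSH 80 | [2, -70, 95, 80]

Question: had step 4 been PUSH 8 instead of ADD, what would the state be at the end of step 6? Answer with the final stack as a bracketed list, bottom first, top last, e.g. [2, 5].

[2, -41, -29, 8, 95, 80]

(re-executing from step 4 with the substitution; state before step 4: [2, -41, -29])
4 | PUSH 8 | [2, -41, -29, 8]
5 | PUSH 95 | [2, -41, -29, 8, 95]
6 | PUSH 80 | [2, -41, -29, 8, 95, 80]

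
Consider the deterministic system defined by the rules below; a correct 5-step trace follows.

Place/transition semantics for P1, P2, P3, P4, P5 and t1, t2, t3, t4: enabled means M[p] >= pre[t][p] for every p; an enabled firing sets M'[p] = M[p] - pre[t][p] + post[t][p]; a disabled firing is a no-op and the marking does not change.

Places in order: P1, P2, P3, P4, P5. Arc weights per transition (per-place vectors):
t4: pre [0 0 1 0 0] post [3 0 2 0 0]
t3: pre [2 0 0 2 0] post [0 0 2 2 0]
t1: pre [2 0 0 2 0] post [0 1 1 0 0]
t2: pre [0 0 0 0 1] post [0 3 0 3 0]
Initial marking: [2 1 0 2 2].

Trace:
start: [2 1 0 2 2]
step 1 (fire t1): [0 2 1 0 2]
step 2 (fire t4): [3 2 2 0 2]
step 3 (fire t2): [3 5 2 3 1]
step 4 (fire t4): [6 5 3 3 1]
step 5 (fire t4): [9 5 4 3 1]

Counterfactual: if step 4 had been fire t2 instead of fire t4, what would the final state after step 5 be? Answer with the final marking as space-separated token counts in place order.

(re-executing from step 4 with the substitution; state before step 4: [3 5 2 3 1])
step 4 (fire t2): [3 8 2 6 0]
step 5 (fire t4): [6 8 3 6 0]

6 8 3 6 0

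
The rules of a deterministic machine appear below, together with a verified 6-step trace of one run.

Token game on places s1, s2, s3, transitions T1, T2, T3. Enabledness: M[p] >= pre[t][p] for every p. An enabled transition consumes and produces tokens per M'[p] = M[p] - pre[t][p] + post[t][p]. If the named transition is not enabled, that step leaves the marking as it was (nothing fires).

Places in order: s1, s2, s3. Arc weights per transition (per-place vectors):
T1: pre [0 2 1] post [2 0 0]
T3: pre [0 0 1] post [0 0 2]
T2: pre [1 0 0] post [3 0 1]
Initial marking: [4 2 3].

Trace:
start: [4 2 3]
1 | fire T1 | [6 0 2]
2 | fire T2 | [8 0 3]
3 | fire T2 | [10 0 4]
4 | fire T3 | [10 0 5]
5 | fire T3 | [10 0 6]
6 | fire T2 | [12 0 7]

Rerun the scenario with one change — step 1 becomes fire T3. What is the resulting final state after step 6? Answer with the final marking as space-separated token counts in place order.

(re-executing from step 1 with the substitution; state before step 1: [4 2 3])
1 | fire T3 | [4 2 4]
2 | fire T2 | [6 2 5]
3 | fire T2 | [8 2 6]
4 | fire T3 | [8 2 7]
5 | fire T3 | [8 2 8]
6 | fire T2 | [10 2 9]

10 2 9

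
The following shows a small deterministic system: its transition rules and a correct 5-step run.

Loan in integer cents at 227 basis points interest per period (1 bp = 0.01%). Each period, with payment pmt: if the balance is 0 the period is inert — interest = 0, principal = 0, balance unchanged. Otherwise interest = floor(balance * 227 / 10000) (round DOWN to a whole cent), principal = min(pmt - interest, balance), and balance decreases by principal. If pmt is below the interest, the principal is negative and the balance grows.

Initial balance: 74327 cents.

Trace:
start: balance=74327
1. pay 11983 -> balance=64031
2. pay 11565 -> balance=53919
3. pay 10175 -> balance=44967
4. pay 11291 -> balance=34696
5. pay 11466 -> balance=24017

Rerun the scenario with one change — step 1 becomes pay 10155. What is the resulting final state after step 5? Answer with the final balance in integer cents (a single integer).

26018

(re-executing from step 1 with the substitution; state before step 1: balance=74327)
1. pay 10155 -> balance=65859
2. pay 11565 -> balance=55788
3. pay 10175 -> balance=46879
4. pay 11291 -> balance=36652
5. pay 11466 -> balance=26018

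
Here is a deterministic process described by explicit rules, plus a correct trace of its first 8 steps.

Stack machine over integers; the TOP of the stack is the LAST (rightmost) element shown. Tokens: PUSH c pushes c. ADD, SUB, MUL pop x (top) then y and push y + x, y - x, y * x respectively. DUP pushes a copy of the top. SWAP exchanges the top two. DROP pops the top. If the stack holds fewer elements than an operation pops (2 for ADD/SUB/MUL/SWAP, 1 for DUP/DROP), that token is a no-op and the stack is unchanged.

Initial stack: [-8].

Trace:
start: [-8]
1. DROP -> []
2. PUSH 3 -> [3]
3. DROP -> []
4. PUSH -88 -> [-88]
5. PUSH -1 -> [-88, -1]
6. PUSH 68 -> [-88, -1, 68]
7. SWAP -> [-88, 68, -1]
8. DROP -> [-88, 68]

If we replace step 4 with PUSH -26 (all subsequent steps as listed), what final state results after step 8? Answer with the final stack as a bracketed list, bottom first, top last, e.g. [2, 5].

[-26, 68]

(re-executing from step 4 with the substitution; state before step 4: [])
4. PUSH -26 -> [-26]
5. PUSH -1 -> [-26, -1]
6. PUSH 68 -> [-26, -1, 68]
7. SWAP -> [-26, 68, -1]
8. DROP -> [-26, 68]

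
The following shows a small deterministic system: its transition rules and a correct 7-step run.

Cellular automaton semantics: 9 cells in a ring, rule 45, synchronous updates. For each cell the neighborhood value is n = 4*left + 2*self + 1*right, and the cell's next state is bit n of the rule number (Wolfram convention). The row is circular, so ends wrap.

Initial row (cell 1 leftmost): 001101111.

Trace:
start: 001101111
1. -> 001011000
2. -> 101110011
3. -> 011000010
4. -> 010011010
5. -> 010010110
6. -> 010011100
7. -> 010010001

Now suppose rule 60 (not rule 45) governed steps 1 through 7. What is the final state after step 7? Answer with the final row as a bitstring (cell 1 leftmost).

011011110

(re-executing steps 1..7 under rule 60; state before step 1: 001101111)
1. -> 101011000
2. -> 111110100
3. -> 100001110
4. -> 110001001
5. -> 001001101
6. -> 101101011
7. -> 011011110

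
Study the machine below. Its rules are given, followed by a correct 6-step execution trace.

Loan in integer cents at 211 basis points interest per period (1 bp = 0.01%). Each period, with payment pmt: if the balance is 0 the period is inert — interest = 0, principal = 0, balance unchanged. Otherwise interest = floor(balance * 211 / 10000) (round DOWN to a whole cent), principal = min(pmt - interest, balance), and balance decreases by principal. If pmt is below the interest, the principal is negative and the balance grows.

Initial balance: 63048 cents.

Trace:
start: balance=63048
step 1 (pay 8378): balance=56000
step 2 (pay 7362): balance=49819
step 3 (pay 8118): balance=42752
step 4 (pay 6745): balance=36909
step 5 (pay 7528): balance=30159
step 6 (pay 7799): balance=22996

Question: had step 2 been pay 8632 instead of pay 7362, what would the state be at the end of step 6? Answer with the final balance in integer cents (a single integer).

21614

(re-executing from step 2 with the substitution; state before step 2: balance=56000)
step 2 (pay 8632): balance=48549
step 3 (pay 8118): balance=41455
step 4 (pay 6745): balance=35584
step 5 (pay 7528): balance=28806
step 6 (pay 7799): balance=21614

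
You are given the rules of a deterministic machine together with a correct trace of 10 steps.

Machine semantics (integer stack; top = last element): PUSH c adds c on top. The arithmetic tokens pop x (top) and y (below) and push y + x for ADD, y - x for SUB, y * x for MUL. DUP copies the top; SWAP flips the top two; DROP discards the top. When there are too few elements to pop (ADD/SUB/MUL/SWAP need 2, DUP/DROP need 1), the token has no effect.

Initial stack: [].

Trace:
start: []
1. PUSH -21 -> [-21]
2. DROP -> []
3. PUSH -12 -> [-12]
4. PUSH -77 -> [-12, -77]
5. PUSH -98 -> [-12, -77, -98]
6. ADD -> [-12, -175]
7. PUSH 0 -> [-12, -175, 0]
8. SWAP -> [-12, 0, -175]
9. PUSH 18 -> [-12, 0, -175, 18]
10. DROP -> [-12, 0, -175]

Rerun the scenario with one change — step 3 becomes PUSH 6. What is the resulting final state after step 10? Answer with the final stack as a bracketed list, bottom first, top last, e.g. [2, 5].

(re-executing from step 3 with the substitution; state before step 3: [])
3. PUSH 6 -> [6]
4. PUSH -77 -> [6, -77]
5. PUSH -98 -> [6, -77, -98]
6. ADD -> [6, -175]
7. PUSH 0 -> [6, -175, 0]
8. SWAP -> [6, 0, -175]
9. PUSH 18 -> [6, 0, -175, 18]
10. DROP -> [6, 0, -175]

[6, 0, -175]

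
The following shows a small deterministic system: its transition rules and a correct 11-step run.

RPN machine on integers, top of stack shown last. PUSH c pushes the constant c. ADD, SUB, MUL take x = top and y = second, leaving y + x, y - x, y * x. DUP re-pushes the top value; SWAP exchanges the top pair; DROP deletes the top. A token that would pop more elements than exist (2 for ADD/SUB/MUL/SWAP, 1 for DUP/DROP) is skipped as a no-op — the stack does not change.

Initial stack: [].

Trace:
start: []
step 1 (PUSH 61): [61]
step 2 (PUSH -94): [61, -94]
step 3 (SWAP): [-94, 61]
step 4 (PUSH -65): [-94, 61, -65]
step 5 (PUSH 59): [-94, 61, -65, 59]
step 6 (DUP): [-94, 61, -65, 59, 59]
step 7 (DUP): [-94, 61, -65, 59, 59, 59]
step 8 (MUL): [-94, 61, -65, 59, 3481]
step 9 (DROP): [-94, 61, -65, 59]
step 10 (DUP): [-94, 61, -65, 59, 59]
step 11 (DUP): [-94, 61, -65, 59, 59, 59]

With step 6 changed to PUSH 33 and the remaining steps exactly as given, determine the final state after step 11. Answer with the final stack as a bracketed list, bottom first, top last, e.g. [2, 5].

[-94, 61, -65, 59, 59, 59]

(re-executing from step 6 with the substitution; state before step 6: [-94, 61, -65, 59])
step 6 (PUSH 33): [-94, 61, -65, 59, 33]
step 7 (DUP): [-94, 61, -65, 59, 33, 33]
step 8 (MUL): [-94, 61, -65, 59, 1089]
step 9 (DROP): [-94, 61, -65, 59]
step 10 (DUP): [-94, 61, -65, 59, 59]
step 11 (DUP): [-94, 61, -65, 59, 59, 59]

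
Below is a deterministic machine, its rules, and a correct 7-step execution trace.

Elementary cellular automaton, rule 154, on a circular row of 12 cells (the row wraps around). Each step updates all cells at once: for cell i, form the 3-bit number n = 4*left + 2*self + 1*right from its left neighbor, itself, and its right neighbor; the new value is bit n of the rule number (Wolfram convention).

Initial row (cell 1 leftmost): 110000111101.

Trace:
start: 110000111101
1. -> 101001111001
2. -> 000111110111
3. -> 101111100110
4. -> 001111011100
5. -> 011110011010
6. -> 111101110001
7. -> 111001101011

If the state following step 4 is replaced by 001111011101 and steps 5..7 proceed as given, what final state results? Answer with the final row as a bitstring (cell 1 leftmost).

111001100001

state after step 4 := 001111011101
5. -> 111110011000
6. -> 111101110101
7. -> 111001100001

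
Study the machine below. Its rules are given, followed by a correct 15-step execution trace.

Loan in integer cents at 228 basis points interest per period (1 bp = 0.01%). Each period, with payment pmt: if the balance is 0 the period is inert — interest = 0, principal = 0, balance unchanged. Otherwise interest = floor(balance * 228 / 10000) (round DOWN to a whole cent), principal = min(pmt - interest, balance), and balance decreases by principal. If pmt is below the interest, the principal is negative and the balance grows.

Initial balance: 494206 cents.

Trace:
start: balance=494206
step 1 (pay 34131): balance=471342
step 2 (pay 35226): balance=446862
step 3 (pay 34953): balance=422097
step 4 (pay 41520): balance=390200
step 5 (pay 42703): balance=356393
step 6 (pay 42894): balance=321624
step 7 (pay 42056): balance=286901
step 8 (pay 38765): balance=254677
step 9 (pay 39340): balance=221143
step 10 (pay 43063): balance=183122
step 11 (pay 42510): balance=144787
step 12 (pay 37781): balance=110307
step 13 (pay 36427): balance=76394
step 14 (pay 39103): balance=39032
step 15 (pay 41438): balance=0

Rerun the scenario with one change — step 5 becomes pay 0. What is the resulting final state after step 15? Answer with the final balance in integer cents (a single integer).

(re-executing from step 5 with the substitution; state before step 5: balance=390200)
step 5 (pay 0): balance=399096
step 6 (pay 42894): balance=365301
step 7 (pay 42056): balance=331573
step 8 (pay 38765): balance=300367
step 9 (pay 39340): balance=267875
step 10 (pay 43063): balance=230919
step 11 (pay 42510): balance=193673
step 12 (pay 37781): balance=160307
step 13 (pay 36427): balance=127534
step 14 (pay 39103): balance=91338
step 15 (pay 41438): balance=51982

51982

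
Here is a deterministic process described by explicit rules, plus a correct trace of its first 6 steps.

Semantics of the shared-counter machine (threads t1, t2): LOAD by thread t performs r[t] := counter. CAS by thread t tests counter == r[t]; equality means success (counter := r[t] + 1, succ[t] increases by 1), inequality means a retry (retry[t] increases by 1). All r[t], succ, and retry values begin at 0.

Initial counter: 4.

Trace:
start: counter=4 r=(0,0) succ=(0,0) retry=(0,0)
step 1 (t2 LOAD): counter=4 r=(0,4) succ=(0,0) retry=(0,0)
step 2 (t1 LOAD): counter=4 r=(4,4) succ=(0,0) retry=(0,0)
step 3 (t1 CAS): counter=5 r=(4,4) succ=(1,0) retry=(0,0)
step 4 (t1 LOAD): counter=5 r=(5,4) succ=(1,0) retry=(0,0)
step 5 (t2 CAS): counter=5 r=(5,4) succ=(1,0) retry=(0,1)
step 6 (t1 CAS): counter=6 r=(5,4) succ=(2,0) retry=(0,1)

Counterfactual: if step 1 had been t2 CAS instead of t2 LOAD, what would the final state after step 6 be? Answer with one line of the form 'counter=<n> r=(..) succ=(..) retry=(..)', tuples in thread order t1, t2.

(re-executing from step 1 with the substitution; state before step 1: counter=4 r=(0,0) succ=(0,0) retry=(0,0))
step 1 (t2 CAS): counter=4 r=(0,0) succ=(0,0) retry=(0,1)
step 2 (t1 LOAD): counter=4 r=(4,0) succ=(0,0) retry=(0,1)
step 3 (t1 CAS): counter=5 r=(4,0) succ=(1,0) retry=(0,1)
step 4 (t1 LOAD): counter=5 r=(5,0) succ=(1,0) retry=(0,1)
step 5 (t2 CAS): counter=5 r=(5,0) succ=(1,0) retry=(0,2)
step 6 (t1 CAS): counter=6 r=(5,0) succ=(2,0) retry=(0,2)

counter=6 r=(5,0) succ=(2,0) retry=(0,2)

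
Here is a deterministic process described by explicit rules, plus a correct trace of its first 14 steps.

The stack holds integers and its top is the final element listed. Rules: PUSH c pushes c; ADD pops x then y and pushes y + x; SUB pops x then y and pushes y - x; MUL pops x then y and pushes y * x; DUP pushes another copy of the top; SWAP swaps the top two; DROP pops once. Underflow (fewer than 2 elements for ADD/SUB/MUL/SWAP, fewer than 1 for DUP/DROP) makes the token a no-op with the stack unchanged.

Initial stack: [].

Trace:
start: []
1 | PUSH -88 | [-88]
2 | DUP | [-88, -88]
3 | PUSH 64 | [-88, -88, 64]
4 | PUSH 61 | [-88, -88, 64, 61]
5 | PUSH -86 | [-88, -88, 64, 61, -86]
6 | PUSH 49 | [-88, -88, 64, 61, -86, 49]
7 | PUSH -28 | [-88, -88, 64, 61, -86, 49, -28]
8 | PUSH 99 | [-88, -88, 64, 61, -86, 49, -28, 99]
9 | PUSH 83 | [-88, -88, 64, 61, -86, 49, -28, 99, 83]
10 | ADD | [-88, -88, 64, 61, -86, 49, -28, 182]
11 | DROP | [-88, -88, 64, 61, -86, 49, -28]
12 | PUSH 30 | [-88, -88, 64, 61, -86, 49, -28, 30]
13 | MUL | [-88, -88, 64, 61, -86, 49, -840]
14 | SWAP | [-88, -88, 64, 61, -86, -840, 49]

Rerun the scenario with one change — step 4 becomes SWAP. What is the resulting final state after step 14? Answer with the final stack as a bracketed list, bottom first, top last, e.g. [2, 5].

(re-executing from step 4 with the substitution; state before step 4: [-88, -88, 64])
4 | SWAP | [-88, 64, -88]
5 | PUSH -86 | [-88, 64, -88, -86]
6 | PUSH 49 | [-88, 64, -88, -86, 49]
7 | PUSH -28 | [-88, 64, -88, -86, 49, -28]
8 | PUSH 99 | [-88, 64, -88, -86, 49, -28, 99]
9 | PUSH 83 | [-88, 64, -88, -86, 49, -28, 99, 83]
10 | ADD | [-88, 64, -88, -86, 49, -28, 182]
11 | DROP | [-88, 64, -88, -86, 49, -28]
12 | PUSH 30 | [-88, 64, -88, -86, 49, -28, 30]
13 | MUL | [-88, 64, -88, -86, 49, -840]
14 | SWAP | [-88, 64, -88, -86, -840, 49]

[-88, 64, -88, -86, -840, 49]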